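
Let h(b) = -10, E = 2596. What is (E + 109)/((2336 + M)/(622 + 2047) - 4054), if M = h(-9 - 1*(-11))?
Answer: -1443929/2163560 ≈ -0.66739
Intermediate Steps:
M = -10
(E + 109)/((2336 + M)/(622 + 2047) - 4054) = (2596 + 109)/((2336 - 10)/(622 + 2047) - 4054) = 2705/(2326/2669 - 4054) = 2705/(-10817800/2669) = 2705*(-2669/10817800) = -1443929/2163560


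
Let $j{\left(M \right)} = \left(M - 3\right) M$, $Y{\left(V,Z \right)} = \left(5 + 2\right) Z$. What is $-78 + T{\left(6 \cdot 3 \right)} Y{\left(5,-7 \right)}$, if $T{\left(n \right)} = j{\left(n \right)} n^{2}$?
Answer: $-4286598$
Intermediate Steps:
$Y{\left(V,Z \right)} = 7 Z$
$j{\left(M \right)} = M \left(-3 + M\right)$ ($j{\left(M \right)} = \left(-3 + M\right) M = M \left(-3 + M\right)$)
$T{\left(n \right)} = n^{3} \left(-3 + n\right)$ ($T{\left(n \right)} = n \left(-3 + n\right) n^{2} = n^{3} \left(-3 + n\right)$)
$-78 + T{\left(6 \cdot 3 \right)} Y{\left(5,-7 \right)} = -78 + \left(6 \cdot 3\right)^{3} \left(-3 + 6 \cdot 3\right) 7 \left(-7\right) = -78 + 18^{3} \left(-3 + 18\right) \left(-49\right) = -78 + 5832 \cdot 15 \left(-49\right) = -78 + 87480 \left(-49\right) = -78 - 4286520 = -4286598$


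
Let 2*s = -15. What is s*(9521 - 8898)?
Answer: -9345/2 ≈ -4672.5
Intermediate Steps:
s = -15/2 (s = (½)*(-15) = -15/2 ≈ -7.5000)
s*(9521 - 8898) = -15*(9521 - 8898)/2 = -15/2*623 = -9345/2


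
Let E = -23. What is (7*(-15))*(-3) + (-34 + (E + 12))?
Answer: 270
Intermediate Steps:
(7*(-15))*(-3) + (-34 + (E + 12)) = (7*(-15))*(-3) + (-34 + (-23 + 12)) = -105*(-3) + (-34 - 11) = 315 - 45 = 270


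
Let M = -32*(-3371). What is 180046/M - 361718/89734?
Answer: -5715749083/2419946512 ≈ -2.3619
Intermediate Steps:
M = 107872
180046/M - 361718/89734 = 180046/107872 - 361718/89734 = 180046*(1/107872) - 361718*1/89734 = 90023/53936 - 180859/44867 = -5715749083/2419946512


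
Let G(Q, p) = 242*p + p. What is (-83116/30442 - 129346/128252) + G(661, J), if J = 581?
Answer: 137799690267777/976061846 ≈ 1.4118e+5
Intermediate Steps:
G(Q, p) = 243*p
(-83116/30442 - 129346/128252) + G(661, J) = (-83116/30442 - 129346/128252) + 243*581 = (-83116*1/30442 - 129346*1/128252) + 141183 = (-41558/15221 - 64673/64126) + 141183 = -3649336041/976061846 + 141183 = 137799690267777/976061846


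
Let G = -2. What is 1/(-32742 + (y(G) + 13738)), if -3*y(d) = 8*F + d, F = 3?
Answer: -3/57034 ≈ -5.2600e-5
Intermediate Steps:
y(d) = -8 - d/3 (y(d) = -(8*3 + d)/3 = -(24 + d)/3 = -8 - d/3)
1/(-32742 + (y(G) + 13738)) = 1/(-32742 + ((-8 - 1/3*(-2)) + 13738)) = 1/(-32742 + ((-8 + 2/3) + 13738)) = 1/(-32742 + (-22/3 + 13738)) = 1/(-32742 + 41192/3) = 1/(-57034/3) = -3/57034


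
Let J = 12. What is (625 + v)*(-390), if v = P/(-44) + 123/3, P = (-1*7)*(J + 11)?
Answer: -5745675/22 ≈ -2.6117e+5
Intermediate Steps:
P = -161 (P = (-1*7)*(12 + 11) = -7*23 = -161)
v = 1965/44 (v = -161/(-44) + 123/3 = -161*(-1/44) + 123*(⅓) = 161/44 + 41 = 1965/44 ≈ 44.659)
(625 + v)*(-390) = (625 + 1965/44)*(-390) = (29465/44)*(-390) = -5745675/22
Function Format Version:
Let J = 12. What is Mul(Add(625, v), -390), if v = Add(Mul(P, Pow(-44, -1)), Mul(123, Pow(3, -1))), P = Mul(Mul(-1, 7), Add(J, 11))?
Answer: Rational(-5745675, 22) ≈ -2.6117e+5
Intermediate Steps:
P = -161 (P = Mul(Mul(-1, 7), Add(12, 11)) = Mul(-7, 23) = -161)
v = Rational(1965, 44) (v = Add(Mul(-161, Pow(-44, -1)), Mul(123, Pow(3, -1))) = Add(Mul(-161, Rational(-1, 44)), Mul(123, Rational(1, 3))) = Add(Rational(161, 44), 41) = Rational(1965, 44) ≈ 44.659)
Mul(Add(625, v), -390) = Mul(Add(625, Rational(1965, 44)), -390) = Mul(Rational(29465, 44), -390) = Rational(-5745675, 22)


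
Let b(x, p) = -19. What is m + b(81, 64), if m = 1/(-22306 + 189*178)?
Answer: -215383/11336 ≈ -19.000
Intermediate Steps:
m = 1/11336 (m = 1/(-22306 + 33642) = 1/11336 ≈ 8.8215e-5)
m + b(81, 64) = 1/11336 - 19 = -215383/11336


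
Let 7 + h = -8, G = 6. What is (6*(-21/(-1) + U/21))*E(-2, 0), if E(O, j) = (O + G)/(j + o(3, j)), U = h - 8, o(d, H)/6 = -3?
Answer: -1672/63 ≈ -26.540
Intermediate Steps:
o(d, H) = -18 (o(d, H) = 6*(-3) = -18)
h = -15 (h = -7 - 8 = -15)
U = -23 (U = -15 - 8 = -23)
E(O, j) = (6 + O)/(-18 + j) (E(O, j) = (O + 6)/(j - 18) = (6 + O)/(-18 + j))
(6*(-21/(-1) + U/21))*E(-2, 0) = (6*(-21/(-1) - 23/21))*((6 - 2)/(-18 + 0)) = (6*(-21*(-1) - 23*1/21))*(4/(-18)) = (6*(21 - 23/21))*(-1/18*4) = (6*(418/21))*(-2/9) = (836/7)*(-2/9) = -1672/63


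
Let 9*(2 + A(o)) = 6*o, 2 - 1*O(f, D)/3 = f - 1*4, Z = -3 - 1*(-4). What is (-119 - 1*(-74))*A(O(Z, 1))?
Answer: -360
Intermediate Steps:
Z = 1 (Z = -3 + 4 = 1)
O(f, D) = 18 - 3*f (O(f, D) = 6 - 3*(f - 1*4) = 6 - 3*(f - 4) = 6 - 3*(-4 + f) = 6 + (12 - 3*f) = 18 - 3*f)
A(o) = -2 + 2*o/3 (A(o) = -2 + (6*o)/9 = -2 + 2*o/3)
(-119 - 1*(-74))*A(O(Z, 1)) = (-119 - 1*(-74))*(-2 + 2*(18 - 3*1)/3) = (-119 + 74)*(-2 + 2*(18 - 3)/3) = -45*(-2 + (⅔)*15) = -45*(-2 + 10) = -45*8 = -360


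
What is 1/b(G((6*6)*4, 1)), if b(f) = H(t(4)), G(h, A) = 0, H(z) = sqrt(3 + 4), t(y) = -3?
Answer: sqrt(7)/7 ≈ 0.37796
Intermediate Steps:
H(z) = sqrt(7)
b(f) = sqrt(7)
1/b(G((6*6)*4, 1)) = 1/(sqrt(7)) = sqrt(7)/7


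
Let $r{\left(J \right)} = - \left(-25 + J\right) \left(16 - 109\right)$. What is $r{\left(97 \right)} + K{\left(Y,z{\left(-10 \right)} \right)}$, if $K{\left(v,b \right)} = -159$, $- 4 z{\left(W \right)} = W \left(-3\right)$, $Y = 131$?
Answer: $6537$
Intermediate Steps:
$z{\left(W \right)} = \frac{3 W}{4}$ ($z{\left(W \right)} = - \frac{W \left(-3\right)}{4} = - \frac{\left(-3\right) W}{4} = \frac{3 W}{4}$)
$r{\left(J \right)} = -2325 + 93 J$ ($r{\left(J \right)} = - \left(-25 + J\right) \left(-93\right) = - (2325 - 93 J) = -2325 + 93 J$)
$r{\left(97 \right)} + K{\left(Y,z{\left(-10 \right)} \right)} = \left(-2325 + 93 \cdot 97\right) - 159 = \left(-2325 + 9021\right) - 159 = 6696 - 159 = 6537$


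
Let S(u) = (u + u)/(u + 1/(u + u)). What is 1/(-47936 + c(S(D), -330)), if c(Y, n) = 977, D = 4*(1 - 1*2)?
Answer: -1/46959 ≈ -2.1295e-5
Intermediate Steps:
D = -4 (D = 4*(1 - 2) = 4*(-1) = -4)
S(u) = 2*u/(u + 1/(2*u)) (S(u) = (2*u)/(u + 1/(2*u)) = 2*u/(u + 1/(2*u)))
1/(-47936 + c(S(D), -330)) = 1/(-47936 + 977) = 1/(-46959) = -1/46959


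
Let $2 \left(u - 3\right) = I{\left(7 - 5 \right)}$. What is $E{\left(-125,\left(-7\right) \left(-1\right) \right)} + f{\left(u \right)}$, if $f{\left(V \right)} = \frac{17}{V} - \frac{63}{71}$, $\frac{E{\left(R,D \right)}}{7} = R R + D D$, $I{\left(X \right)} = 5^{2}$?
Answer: $\frac{241489779}{2201} \approx 1.0972 \cdot 10^{5}$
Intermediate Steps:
$I{\left(X \right)} = 25$
$u = \frac{31}{2}$ ($u = 3 + \frac{1}{2} \cdot 25 = 3 + \frac{25}{2} = \frac{31}{2} \approx 15.5$)
$E{\left(R,D \right)} = 7 D^{2} + 7 R^{2}$ ($E{\left(R,D \right)} = 7 \left(R R + D D\right) = 7 \left(R^{2} + D^{2}\right) = 7 \left(D^{2} + R^{2}\right) = 7 D^{2} + 7 R^{2}$)
$f{\left(V \right)} = - \frac{63}{71} + \frac{17}{V}$ ($f{\left(V \right)} = \frac{17}{V} - \frac{63}{71} = - \frac{63}{71} + \frac{17}{V}$)
$E{\left(-125,\left(-7\right) \left(-1\right) \right)} + f{\left(u \right)} = \left(7 \left(\left(-7\right) \left(-1\right)\right)^{2} + 7 \left(-125\right)^{2}\right) - \left(\frac{63}{71} - \frac{17}{\frac{31}{2}}\right) = \left(7 \cdot 7^{2} + 7 \cdot 15625\right) + \left(- \frac{63}{71} + 17 \cdot \frac{2}{31}\right) = \left(7 \cdot 49 + 109375\right) + \left(- \frac{63}{71} + \frac{34}{31}\right) = \left(343 + 109375\right) + \frac{461}{2201} = 109718 + \frac{461}{2201} = \frac{241489779}{2201}$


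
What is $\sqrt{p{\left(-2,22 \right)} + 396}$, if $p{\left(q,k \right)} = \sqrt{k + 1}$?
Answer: $\sqrt{396 + \sqrt{23}} \approx 20.02$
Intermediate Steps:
$p{\left(q,k \right)} = \sqrt{1 + k}$
$\sqrt{p{\left(-2,22 \right)} + 396} = \sqrt{\sqrt{1 + 22} + 396} = \sqrt{\sqrt{23} + 396} = \sqrt{396 + \sqrt{23}}$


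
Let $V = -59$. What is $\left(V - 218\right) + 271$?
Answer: $-6$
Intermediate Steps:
$\left(V - 218\right) + 271 = \left(-59 - 218\right) + 271 = -277 + 271 = -6$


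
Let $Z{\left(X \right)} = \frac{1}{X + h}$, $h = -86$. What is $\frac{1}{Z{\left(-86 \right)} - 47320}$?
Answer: $- \frac{172}{8139041} \approx -2.1133 \cdot 10^{-5}$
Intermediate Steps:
$Z{\left(X \right)} = \frac{1}{-86 + X}$ ($Z{\left(X \right)} = \frac{1}{X - 86} = \frac{1}{-86 + X}$)
$\frac{1}{Z{\left(-86 \right)} - 47320} = \frac{1}{\frac{1}{-86 - 86} - 47320} = \frac{1}{\frac{1}{-172} - 47320} = \frac{1}{- \frac{1}{172} - 47320} = \frac{1}{- \frac{8139041}{172}} = - \frac{172}{8139041}$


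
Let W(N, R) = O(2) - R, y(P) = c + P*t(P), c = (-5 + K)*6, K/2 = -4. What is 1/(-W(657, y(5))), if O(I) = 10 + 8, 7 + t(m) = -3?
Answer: -1/146 ≈ -0.0068493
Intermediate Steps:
t(m) = -10 (t(m) = -7 - 3 = -10)
O(I) = 18
K = -8 (K = 2*(-4) = -8)
c = -78 (c = (-5 - 8)*6 = -13*6 = -78)
y(P) = -78 - 10*P (y(P) = -78 + P*(-10) = -78 - 10*P)
W(N, R) = 18 - R
1/(-W(657, y(5))) = 1/(-(18 - (-78 - 10*5))) = 1/(-(18 - (-78 - 50))) = 1/(-(18 - 1*(-128))) = 1/(-(18 + 128)) = 1/(-1*146) = 1/(-146) = -1/146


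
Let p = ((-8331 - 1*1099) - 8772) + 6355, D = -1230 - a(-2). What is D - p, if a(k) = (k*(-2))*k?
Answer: 10625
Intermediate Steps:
a(k) = -2*k² (a(k) = (-2*k)*k = -2*k²)
D = -1222 (D = -1230 - (-2)*(-2)² = -1230 - (-2)*4 = -1230 - 1*(-8) = -1230 + 8 = -1222)
p = -11847 (p = ((-8331 - 1099) - 8772) + 6355 = (-9430 - 8772) + 6355 = -18202 + 6355 = -11847)
D - p = -1222 - 1*(-11847) = -1222 + 11847 = 10625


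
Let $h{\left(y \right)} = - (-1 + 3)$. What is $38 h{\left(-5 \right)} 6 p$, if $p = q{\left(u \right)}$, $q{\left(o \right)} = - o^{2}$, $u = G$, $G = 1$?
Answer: $456$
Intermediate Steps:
$u = 1$
$h{\left(y \right)} = -2$ ($h{\left(y \right)} = \left(-1\right) 2 = -2$)
$p = -1$ ($p = - 1^{2} = \left(-1\right) 1 = -1$)
$38 h{\left(-5 \right)} 6 p = 38 \left(\left(-2\right) 6\right) \left(-1\right) = 38 \left(-12\right) \left(-1\right) = \left(-456\right) \left(-1\right) = 456$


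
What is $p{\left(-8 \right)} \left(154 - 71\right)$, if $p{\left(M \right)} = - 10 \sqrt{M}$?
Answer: $- 1660 i \sqrt{2} \approx - 2347.6 i$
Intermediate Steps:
$p{\left(-8 \right)} \left(154 - 71\right) = - 10 \sqrt{-8} \left(154 - 71\right) = - 10 \cdot 2 i \sqrt{2} \cdot 83 = - 20 i \sqrt{2} \cdot 83 = - 1660 i \sqrt{2}$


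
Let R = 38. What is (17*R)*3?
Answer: 1938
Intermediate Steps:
(17*R)*3 = (17*38)*3 = 646*3 = 1938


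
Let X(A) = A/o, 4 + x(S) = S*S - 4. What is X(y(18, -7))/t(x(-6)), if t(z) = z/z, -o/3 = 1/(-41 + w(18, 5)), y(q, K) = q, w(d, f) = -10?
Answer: 306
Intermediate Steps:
x(S) = -8 + S² (x(S) = -4 + (S*S - 4) = -4 + (S² - 4) = -4 + (-4 + S²) = -8 + S²)
o = 1/17 (o = -3/(-41 - 10) = -3/(-51) = -3*(-1/51) = 1/17 ≈ 0.058824)
t(z) = 1
X(A) = 17*A (X(A) = A/(1/17) = A*17 = 17*A)
X(y(18, -7))/t(x(-6)) = (17*18)/1 = 306*1 = 306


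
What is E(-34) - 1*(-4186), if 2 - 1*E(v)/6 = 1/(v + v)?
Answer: 142735/34 ≈ 4198.1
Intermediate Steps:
E(v) = 12 - 3/v (E(v) = 12 - 6/(v + v) = 12 - 6*1/(2*v) = 12 - 3/v)
E(-34) - 1*(-4186) = (12 - 3/(-34)) - 1*(-4186) = (12 - 3*(-1/34)) + 4186 = (12 + 3/34) + 4186 = 411/34 + 4186 = 142735/34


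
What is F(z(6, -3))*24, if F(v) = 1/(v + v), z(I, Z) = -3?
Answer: -4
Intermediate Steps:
F(v) = 1/(2*v)
F(z(6, -3))*24 = ((½)/(-3))*24 = ((½)*(-⅓))*24 = -⅙*24 = -4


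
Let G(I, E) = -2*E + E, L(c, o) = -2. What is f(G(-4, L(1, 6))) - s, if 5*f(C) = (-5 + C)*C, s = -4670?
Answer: 23344/5 ≈ 4668.8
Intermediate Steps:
G(I, E) = -E
f(C) = C*(-5 + C)/5 (f(C) = ((-5 + C)*C)/5 = (C*(-5 + C))/5 = C*(-5 + C)/5)
f(G(-4, L(1, 6))) - s = (-1*(-2))*(-5 - 1*(-2))/5 - 1*(-4670) = (⅕)*2*(-5 + 2) + 4670 = (⅕)*2*(-3) + 4670 = -6/5 + 4670 = 23344/5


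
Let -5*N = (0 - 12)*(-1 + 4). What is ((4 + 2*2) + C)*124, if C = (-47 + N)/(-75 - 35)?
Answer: 285138/275 ≈ 1036.9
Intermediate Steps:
N = 36/5 (N = -(0 - 12)*(-1 + 4)/5 = -(-12)*3/5 = -⅕*(-36) = 36/5 ≈ 7.2000)
C = 199/550 (C = (-47 + 36/5)/(-75 - 35) = -199/5/(-110) = -199/5*(-1/110) = 199/550 ≈ 0.36182)
((4 + 2*2) + C)*124 = ((4 + 2*2) + 199/550)*124 = ((4 + 4) + 199/550)*124 = (8 + 199/550)*124 = (4599/550)*124 = 285138/275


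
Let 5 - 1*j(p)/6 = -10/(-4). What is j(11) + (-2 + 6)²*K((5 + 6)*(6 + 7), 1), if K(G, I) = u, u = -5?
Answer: -65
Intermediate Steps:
K(G, I) = -5
j(p) = 15 (j(p) = 30 - (-60)/(-4) = 30 - (-60)*(-1)/4 = 30 - 6*5/2 = 30 - 15 = 15)
j(11) + (-2 + 6)²*K((5 + 6)*(6 + 7), 1) = 15 + (-2 + 6)²*(-5) = 15 + 4²*(-5) = 15 + 16*(-5) = 15 - 80 = -65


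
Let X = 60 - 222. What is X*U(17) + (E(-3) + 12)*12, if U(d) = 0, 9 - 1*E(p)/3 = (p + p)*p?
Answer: -180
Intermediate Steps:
E(p) = 27 - 6*p² (E(p) = 27 - 3*(p + p)*p = 27 - 3*2*p*p = 27 - 6*p²)
X = -162
X*U(17) + (E(-3) + 12)*12 = -162*0 + ((27 - 6*(-3)²) + 12)*12 = 0 + ((27 - 6*9) + 12)*12 = 0 + ((27 - 54) + 12)*12 = 0 + (-27 + 12)*12 = 0 - 15*12 = 0 - 180 = -180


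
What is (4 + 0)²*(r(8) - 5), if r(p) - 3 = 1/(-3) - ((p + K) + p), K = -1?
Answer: -832/3 ≈ -277.33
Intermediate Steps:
r(p) = 11/3 - 2*p (r(p) = 3 + (1/(-3) - ((p - 1) + p)) = 3 + (-⅓ - ((-1 + p) + p)) = 3 + (-⅓ - (-1 + 2*p)) = 3 + (-⅓ + (1 - 2*p)) = 3 + (⅔ - 2*p) = 11/3 - 2*p)
(4 + 0)²*(r(8) - 5) = (4 + 0)²*((11/3 - 2*8) - 5) = 4²*((11/3 - 16) - 5) = 16*(-37/3 - 5) = 16*(-52/3) = -832/3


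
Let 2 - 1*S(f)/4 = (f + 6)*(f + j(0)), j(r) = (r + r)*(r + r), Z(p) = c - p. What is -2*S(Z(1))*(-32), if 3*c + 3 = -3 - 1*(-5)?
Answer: 18944/9 ≈ 2104.9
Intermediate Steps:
c = -1/3 (c = -1 + (-3 - 1*(-5))/3 = -1 + (-3 + 5)/3 = -1 + (1/3)*2 = -1 + 2/3 = -1/3 ≈ -0.33333)
Z(p) = -1/3 - p
j(r) = 4*r**2 (j(r) = (2*r)*(2*r) = 4*r**2)
S(f) = 8 - 4*f*(6 + f) (S(f) = 8 - 4*(f + 6)*(f + 4*0**2) = 8 - 4*(6 + f)*(f + 4*0) = 8 - 4*(6 + f)*(f + 0) = 8 - 4*(6 + f)*f = 8 - 4*f*(6 + f))
-2*S(Z(1))*(-32) = -2*(8 - 24*(-1/3 - 1*1) - 4*(-1/3 - 1*1)**2)*(-32) = -2*(8 - 24*(-1/3 - 1) - 4*(-1/3 - 1)**2)*(-32) = -2*(8 - 24*(-4/3) - 4*(-4/3)**2)*(-32) = -2*(8 + 32 - 4*16/9)*(-32) = -2*(8 + 32 - 64/9)*(-32) = -2*296/9*(-32) = -592/9*(-32) = 18944/9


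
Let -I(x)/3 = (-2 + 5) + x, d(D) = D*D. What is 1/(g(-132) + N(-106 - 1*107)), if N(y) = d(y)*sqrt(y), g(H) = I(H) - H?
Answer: 173/146142667218 - 5041*I*sqrt(213)/48714222406 ≈ 1.1838e-9 - 1.5103e-6*I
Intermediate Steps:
d(D) = D**2
I(x) = -9 - 3*x (I(x) = -3*((-2 + 5) + x) = -3*(3 + x) = -9 - 3*x)
g(H) = -9 - 4*H (g(H) = (-9 - 3*H) - H = -9 - 4*H)
N(y) = y**(5/2) (N(y) = y**2*sqrt(y) = y**(5/2))
1/(g(-132) + N(-106 - 1*107)) = 1/((-9 - 4*(-132)) + (-106 - 1*107)**(5/2)) = 1/((-9 + 528) + (-106 - 107)**(5/2)) = 1/(519 + (-213)**(5/2)) = 1/(519 + 45369*I*sqrt(213))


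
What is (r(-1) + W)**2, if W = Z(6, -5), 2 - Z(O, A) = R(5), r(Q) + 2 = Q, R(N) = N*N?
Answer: 676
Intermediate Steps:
R(N) = N**2
r(Q) = -2 + Q
Z(O, A) = -23 (Z(O, A) = 2 - 1*5**2 = 2 - 1*25 = 2 - 25 = -23)
W = -23
(r(-1) + W)**2 = ((-2 - 1) - 23)**2 = (-3 - 23)**2 = (-26)**2 = 676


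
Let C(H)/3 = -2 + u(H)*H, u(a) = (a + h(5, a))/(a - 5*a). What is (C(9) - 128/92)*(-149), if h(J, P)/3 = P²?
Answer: 673033/23 ≈ 29262.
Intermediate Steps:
h(J, P) = 3*P²
u(a) = -(a + 3*a²)/(4*a) (u(a) = (a + 3*a²)/(a - 5*a) = (a + 3*a²)/((-4*a)) = (a + 3*a²)*(-1/(4*a)) = -(a + 3*a²)/(4*a))
C(H) = -6 + 3*H*(-¼ - 3*H/4) (C(H) = 3*(-2 + (-¼ - 3*H/4)*H) = 3*(-2 + H*(-¼ - 3*H/4)) = -6 + 3*H*(-¼ - 3*H/4))
(C(9) - 128/92)*(-149) = ((-6 - 9/4*9² - ¾*9) - 128/92)*(-149) = ((-6 - 9/4*81 - 27/4) - 128*1/92)*(-149) = ((-6 - 729/4 - 27/4) - 32/23)*(-149) = (-195 - 32/23)*(-149) = -4517/23*(-149) = 673033/23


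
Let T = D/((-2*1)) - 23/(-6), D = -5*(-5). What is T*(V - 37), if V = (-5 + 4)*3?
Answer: 1040/3 ≈ 346.67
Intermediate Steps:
D = 25
V = -3 (V = -1*3 = -3)
T = -26/3 (T = 25/((-2*1)) - 23/(-6) = 25/(-2) - 23*(-1/6) = 25*(-1/2) + 23/6 = -25/2 + 23/6 = -26/3 ≈ -8.6667)
T*(V - 37) = -26*(-3 - 37)/3 = -26/3*(-40) = 1040/3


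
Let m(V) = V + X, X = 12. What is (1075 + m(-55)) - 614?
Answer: 418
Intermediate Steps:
m(V) = 12 + V (m(V) = V + 12 = 12 + V)
(1075 + m(-55)) - 614 = (1075 + (12 - 55)) - 614 = (1075 - 43) - 614 = 1032 - 614 = 418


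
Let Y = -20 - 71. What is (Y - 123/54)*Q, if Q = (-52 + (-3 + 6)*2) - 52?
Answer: 82271/9 ≈ 9141.2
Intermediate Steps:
Y = -91
Q = -98 (Q = (-52 + 3*2) - 52 = (-52 + 6) - 52 = -46 - 52 = -98)
(Y - 123/54)*Q = (-91 - 123/54)*(-98) = (-91 - 123*1/54)*(-98) = (-91 - 41/18)*(-98) = -1679/18*(-98) = 82271/9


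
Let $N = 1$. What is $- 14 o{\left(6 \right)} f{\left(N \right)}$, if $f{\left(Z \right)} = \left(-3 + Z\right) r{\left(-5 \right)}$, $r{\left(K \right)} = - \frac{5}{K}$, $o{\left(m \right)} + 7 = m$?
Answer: $-28$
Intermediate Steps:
$o{\left(m \right)} = -7 + m$
$f{\left(Z \right)} = -3 + Z$ ($f{\left(Z \right)} = \left(-3 + Z\right) \left(- \frac{5}{-5}\right) = \left(-3 + Z\right) \left(\left(-5\right) \left(- \frac{1}{5}\right)\right) = \left(-3 + Z\right) 1 = -3 + Z$)
$- 14 o{\left(6 \right)} f{\left(N \right)} = - 14 \left(-7 + 6\right) \left(-3 + 1\right) = \left(-14\right) \left(-1\right) \left(-2\right) = 14 \left(-2\right) = -28$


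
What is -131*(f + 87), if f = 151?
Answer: -31178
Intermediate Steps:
-131*(f + 87) = -131*(151 + 87) = -131*238 = -31178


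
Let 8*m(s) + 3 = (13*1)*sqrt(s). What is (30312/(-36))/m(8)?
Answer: -20208/1343 - 175136*sqrt(2)/1343 ≈ -199.47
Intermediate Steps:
m(s) = -3/8 + 13*sqrt(s)/8 (m(s) = -3/8 + ((13*1)*sqrt(s))/8 = -3/8 + (13*sqrt(s))/8 = -3/8 + 13*sqrt(s)/8)
(30312/(-36))/m(8) = (30312/(-36))/(-3/8 + 13*sqrt(8)/8) = (30312*(-1/36))/(-3/8 + 13*(2*sqrt(2))/8) = -842/(-3/8 + 13*sqrt(2)/4)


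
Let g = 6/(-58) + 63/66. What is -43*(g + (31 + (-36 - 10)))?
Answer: 388161/638 ≈ 608.40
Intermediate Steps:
g = 543/638 (g = 6*(-1/58) + 63*(1/66) = -3/29 + 21/22 = 543/638 ≈ 0.85110)
-43*(g + (31 + (-36 - 10))) = -43*(543/638 + (31 + (-36 - 10))) = -43*(543/638 + (31 - 46)) = -43*(543/638 - 15) = -43*(-9027/638) = 388161/638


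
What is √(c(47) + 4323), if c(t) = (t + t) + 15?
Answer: 4*√277 ≈ 66.573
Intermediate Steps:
c(t) = 15 + 2*t (c(t) = 2*t + 15 = 15 + 2*t)
√(c(47) + 4323) = √((15 + 2*47) + 4323) = √((15 + 94) + 4323) = √(109 + 4323) = √4432 = 4*√277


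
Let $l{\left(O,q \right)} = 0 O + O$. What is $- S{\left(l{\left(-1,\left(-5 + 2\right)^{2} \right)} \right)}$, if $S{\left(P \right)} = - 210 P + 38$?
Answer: $-248$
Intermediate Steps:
$l{\left(O,q \right)} = O$ ($l{\left(O,q \right)} = 0 + O = O$)
$S{\left(P \right)} = 38 - 210 P$
$- S{\left(l{\left(-1,\left(-5 + 2\right)^{2} \right)} \right)} = - (38 - -210) = - (38 + 210) = \left(-1\right) 248 = -248$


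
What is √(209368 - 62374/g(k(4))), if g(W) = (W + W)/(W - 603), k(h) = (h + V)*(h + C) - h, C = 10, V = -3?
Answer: √205875710/10 ≈ 1434.8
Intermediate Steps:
k(h) = -h + (-3 + h)*(10 + h) (k(h) = (h - 3)*(h + 10) - h = (-3 + h)*(10 + h) - h = -h + (-3 + h)*(10 + h))
g(W) = 2*W/(-603 + W) (g(W) = (2*W)/(-603 + W) = 2*W/(-603 + W))
√(209368 - 62374/g(k(4))) = √(209368 - 62374*(-603 + (-30 + 4² + 6*4))/(2*(-30 + 4² + 6*4))) = √(209368 - 62374*(-603 + (-30 + 16 + 24))/(2*(-30 + 16 + 24))) = √(209368 - 62374/(2*10/(-603 + 10))) = √(209368 - 62374/(2*10/(-593))) = √(209368 - 62374/(2*10*(-1/593))) = √(209368 - 62374/(-20/593)) = √(209368 - 62374*(-593/20)) = √(209368 + 18493891/10) = √(20587571/10) = √205875710/10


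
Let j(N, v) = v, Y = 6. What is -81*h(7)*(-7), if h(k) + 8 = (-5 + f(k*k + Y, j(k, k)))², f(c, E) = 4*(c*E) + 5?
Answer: 1344692664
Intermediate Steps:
f(c, E) = 5 + 4*E*c (f(c, E) = 4*(E*c) + 5 = 4*E*c + 5 = 5 + 4*E*c)
h(k) = -8 + 16*k²*(6 + k²)² (h(k) = -8 + (-5 + (5 + 4*k*(k*k + 6)))² = -8 + (-5 + (5 + 4*k*(k² + 6)))² = -8 + (-5 + (5 + 4*k*(6 + k²)))² = -8 + (4*k*(6 + k²))² = -8 + 16*k²*(6 + k²)²)
-81*h(7)*(-7) = -81*(-8 + 16*7²*(6 + 7²)²)*(-7) = -81*(-8 + 16*49*(6 + 49)²)*(-7) = -81*(-8 + 16*49*55²)*(-7) = -81*(-8 + 16*49*3025)*(-7) = -81*(-8 + 2371600)*(-7) = -81*2371592*(-7) = -192098952*(-7) = 1344692664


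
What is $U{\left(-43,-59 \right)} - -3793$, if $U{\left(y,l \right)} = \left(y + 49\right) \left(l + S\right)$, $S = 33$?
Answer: $3637$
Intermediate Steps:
$U{\left(y,l \right)} = \left(33 + l\right) \left(49 + y\right)$ ($U{\left(y,l \right)} = \left(y + 49\right) \left(l + 33\right) = \left(49 + y\right) \left(33 + l\right) = \left(33 + l\right) \left(49 + y\right)$)
$U{\left(-43,-59 \right)} - -3793 = \left(1617 + 33 \left(-43\right) + 49 \left(-59\right) - -2537\right) - -3793 = \left(1617 - 1419 - 2891 + 2537\right) + 3793 = -156 + 3793 = 3637$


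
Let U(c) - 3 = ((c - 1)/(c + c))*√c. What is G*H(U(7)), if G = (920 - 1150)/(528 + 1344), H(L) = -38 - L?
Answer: 4715/936 + 115*√7/2184 ≈ 5.1767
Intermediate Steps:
U(c) = 3 + (-1 + c)/(2*√c) (U(c) = 3 + ((c - 1)/(c + c))*√c = 3 + ((-1 + c)/((2*c)))*√c = 3 + ((-1 + c)*(1/(2*c)))*√c = 3 + ((-1 + c)/(2*c))*√c = 3 + (-1 + c)/(2*√c))
G = -115/936 (G = -230/1872 = -230*1/1872 = -115/936 ≈ -0.12286)
G*H(U(7)) = -115*(-38 - (-1 + 7 + 6*√7)/(2*√7))/936 = -115*(-38 - √7/7*(6 + 6*√7)/2)/936 = -115*(-38 - √7*(6 + 6*√7)/14)/936 = 2185/468 + 115*√7*(6 + 6*√7)/13104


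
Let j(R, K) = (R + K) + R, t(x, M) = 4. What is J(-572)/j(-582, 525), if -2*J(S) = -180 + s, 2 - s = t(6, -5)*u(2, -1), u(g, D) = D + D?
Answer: -85/639 ≈ -0.13302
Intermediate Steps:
u(g, D) = 2*D
j(R, K) = K + 2*R (j(R, K) = (K + R) + R = K + 2*R)
s = 10 (s = 2 - 4*2*(-1) = 2 - 4*(-2) = 2 - 1*(-8) = 2 + 8 = 10)
J(S) = 85 (J(S) = -(-180 + 10)/2 = -½*(-170) = 85)
J(-572)/j(-582, 525) = 85/(525 + 2*(-582)) = 85/(525 - 1164) = 85/(-639) = 85*(-1/639) = -85/639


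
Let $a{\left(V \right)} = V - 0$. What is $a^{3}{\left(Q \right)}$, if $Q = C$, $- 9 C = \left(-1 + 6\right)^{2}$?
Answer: $- \frac{15625}{729} \approx -21.433$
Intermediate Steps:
$C = - \frac{25}{9}$ ($C = - \frac{\left(-1 + 6\right)^{2}}{9} = - \frac{5^{2}}{9} = \left(- \frac{1}{9}\right) 25 = - \frac{25}{9} \approx -2.7778$)
$Q = - \frac{25}{9} \approx -2.7778$
$a{\left(V \right)} = V$ ($a{\left(V \right)} = V + 0 = V$)
$a^{3}{\left(Q \right)} = \left(- \frac{25}{9}\right)^{3} = - \frac{15625}{729}$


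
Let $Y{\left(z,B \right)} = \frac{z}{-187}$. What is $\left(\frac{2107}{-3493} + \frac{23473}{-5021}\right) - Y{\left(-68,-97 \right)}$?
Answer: $- \frac{155489744}{27560269} \approx -5.6418$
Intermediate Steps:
$Y{\left(z,B \right)} = - \frac{z}{187}$ ($Y{\left(z,B \right)} = z \left(- \frac{1}{187}\right) = - \frac{z}{187}$)
$\left(\frac{2107}{-3493} + \frac{23473}{-5021}\right) - Y{\left(-68,-97 \right)} = \left(\frac{2107}{-3493} + \frac{23473}{-5021}\right) - \left(- \frac{1}{187}\right) \left(-68\right) = \left(2107 \left(- \frac{1}{3493}\right) + 23473 \left(- \frac{1}{5021}\right)\right) - \frac{4}{11} = \left(- \frac{301}{499} - \frac{23473}{5021}\right) - \frac{4}{11} = - \frac{13224348}{2505479} - \frac{4}{11} = - \frac{155489744}{27560269}$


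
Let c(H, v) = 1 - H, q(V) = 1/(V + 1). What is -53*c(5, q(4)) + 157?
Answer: 369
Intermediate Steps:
q(V) = 1/(1 + V)
-53*c(5, q(4)) + 157 = -53*(1 - 1*5) + 157 = -53*(1 - 5) + 157 = -53*(-4) + 157 = 212 + 157 = 369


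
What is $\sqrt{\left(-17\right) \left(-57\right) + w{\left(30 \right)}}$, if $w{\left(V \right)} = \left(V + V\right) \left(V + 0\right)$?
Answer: $\sqrt{2769} \approx 52.621$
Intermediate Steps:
$w{\left(V \right)} = 2 V^{2}$ ($w{\left(V \right)} = 2 V V = 2 V^{2}$)
$\sqrt{\left(-17\right) \left(-57\right) + w{\left(30 \right)}} = \sqrt{\left(-17\right) \left(-57\right) + 2 \cdot 30^{2}} = \sqrt{969 + 2 \cdot 900} = \sqrt{969 + 1800} = \sqrt{2769}$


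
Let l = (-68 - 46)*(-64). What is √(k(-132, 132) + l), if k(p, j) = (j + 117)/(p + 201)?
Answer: √3861493/23 ≈ 85.438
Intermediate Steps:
k(p, j) = (117 + j)/(201 + p)
l = 7296 (l = -114*(-64) = 7296)
√(k(-132, 132) + l) = √((117 + 132)/(201 - 132) + 7296) = √(249/69 + 7296) = √((1/69)*249 + 7296) = √(83/23 + 7296) = √(167891/23) = √3861493/23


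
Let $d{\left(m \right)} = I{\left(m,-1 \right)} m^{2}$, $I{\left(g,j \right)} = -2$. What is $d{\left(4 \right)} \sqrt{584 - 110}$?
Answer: $- 32 \sqrt{474} \approx -696.69$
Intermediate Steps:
$d{\left(m \right)} = - 2 m^{2}$
$d{\left(4 \right)} \sqrt{584 - 110} = - 2 \cdot 4^{2} \sqrt{584 - 110} = \left(-2\right) 16 \sqrt{474} = - 32 \sqrt{474}$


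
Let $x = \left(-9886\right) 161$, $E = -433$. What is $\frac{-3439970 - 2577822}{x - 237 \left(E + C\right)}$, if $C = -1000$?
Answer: $\frac{6017792}{1252025} \approx 4.8064$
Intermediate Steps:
$x = -1591646$
$\frac{-3439970 - 2577822}{x - 237 \left(E + C\right)} = \frac{-3439970 - 2577822}{-1591646 - 237 \left(-433 - 1000\right)} = - \frac{6017792}{-1591646 - -339621} = - \frac{6017792}{-1591646 + 339621} = - \frac{6017792}{-1252025} = \left(-6017792\right) \left(- \frac{1}{1252025}\right) = \frac{6017792}{1252025}$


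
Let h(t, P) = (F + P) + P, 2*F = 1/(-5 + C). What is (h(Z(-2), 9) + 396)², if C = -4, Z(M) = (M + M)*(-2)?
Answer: 55517401/324 ≈ 1.7135e+5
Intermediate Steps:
Z(M) = -4*M (Z(M) = (2*M)*(-2) = -4*M)
F = -1/18 (F = 1/(2*(-5 - 4)) = (½)/(-9) = (½)*(-⅑) = -1/18 ≈ -0.055556)
h(t, P) = -1/18 + 2*P (h(t, P) = (-1/18 + P) + P = -1/18 + 2*P)
(h(Z(-2), 9) + 396)² = ((-1/18 + 2*9) + 396)² = ((-1/18 + 18) + 396)² = (323/18 + 396)² = (7451/18)² = 55517401/324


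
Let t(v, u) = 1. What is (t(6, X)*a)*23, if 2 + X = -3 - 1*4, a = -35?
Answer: -805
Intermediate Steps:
X = -9 (X = -2 + (-3 - 1*4) = -2 + (-3 - 4) = -2 - 7 = -9)
(t(6, X)*a)*23 = (1*(-35))*23 = -35*23 = -805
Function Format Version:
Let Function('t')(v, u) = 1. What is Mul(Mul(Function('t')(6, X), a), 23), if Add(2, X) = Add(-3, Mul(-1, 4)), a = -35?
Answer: -805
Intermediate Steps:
X = -9 (X = Add(-2, Add(-3, Mul(-1, 4))) = Add(-2, Add(-3, -4)) = Add(-2, -7) = -9)
Mul(Mul(Function('t')(6, X), a), 23) = Mul(Mul(1, -35), 23) = Mul(-35, 23) = -805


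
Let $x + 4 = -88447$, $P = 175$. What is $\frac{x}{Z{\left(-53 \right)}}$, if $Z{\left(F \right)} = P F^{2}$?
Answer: $- \frac{88451}{491575} \approx -0.17993$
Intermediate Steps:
$x = -88451$ ($x = -4 - 88447 = -88451$)
$Z{\left(F \right)} = 175 F^{2}$
$\frac{x}{Z{\left(-53 \right)}} = - \frac{88451}{175 \left(-53\right)^{2}} = - \frac{88451}{175 \cdot 2809} = - \frac{88451}{491575}$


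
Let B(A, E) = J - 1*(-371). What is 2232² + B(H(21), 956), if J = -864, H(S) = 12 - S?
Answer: 4981331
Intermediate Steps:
B(A, E) = -493 (B(A, E) = -864 - 1*(-371) = -864 + 371 = -493)
2232² + B(H(21), 956) = 2232² - 493 = 4981824 - 493 = 4981331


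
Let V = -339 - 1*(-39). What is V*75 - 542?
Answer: -23042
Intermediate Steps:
V = -300 (V = -339 + 39 = -300)
V*75 - 542 = -300*75 - 542 = -22500 - 542 = -23042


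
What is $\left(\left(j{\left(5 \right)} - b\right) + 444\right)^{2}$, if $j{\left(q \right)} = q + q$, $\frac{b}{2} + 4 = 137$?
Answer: $35344$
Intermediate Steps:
$b = 266$ ($b = -8 + 2 \cdot 137 = -8 + 274 = 266$)
$j{\left(q \right)} = 2 q$
$\left(\left(j{\left(5 \right)} - b\right) + 444\right)^{2} = \left(\left(2 \cdot 5 - 266\right) + 444\right)^{2} = \left(\left(10 - 266\right) + 444\right)^{2} = \left(-256 + 444\right)^{2} = 188^{2} = 35344$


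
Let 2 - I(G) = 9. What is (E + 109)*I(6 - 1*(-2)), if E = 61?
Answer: -1190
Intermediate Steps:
I(G) = -7 (I(G) = 2 - 1*9 = 2 - 9 = -7)
(E + 109)*I(6 - 1*(-2)) = (61 + 109)*(-7) = 170*(-7) = -1190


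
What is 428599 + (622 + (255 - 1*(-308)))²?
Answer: 1832824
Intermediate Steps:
428599 + (622 + (255 - 1*(-308)))² = 428599 + (622 + (255 + 308))² = 428599 + (622 + 563)² = 428599 + 1185² = 428599 + 1404225 = 1832824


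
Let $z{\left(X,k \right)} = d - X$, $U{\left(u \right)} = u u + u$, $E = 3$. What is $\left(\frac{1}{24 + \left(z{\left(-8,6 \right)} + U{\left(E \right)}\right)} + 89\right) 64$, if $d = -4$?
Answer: $\frac{28488}{5} \approx 5697.6$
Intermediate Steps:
$U{\left(u \right)} = u + u^{2}$ ($U{\left(u \right)} = u^{2} + u = u + u^{2}$)
$z{\left(X,k \right)} = -4 - X$
$\left(\frac{1}{24 + \left(z{\left(-8,6 \right)} + U{\left(E \right)}\right)} + 89\right) 64 = \left(\frac{1}{24 - \left(-4 - 3 \left(1 + 3\right)\right)} + 89\right) 64 = \left(\frac{1}{24 + \left(\left(-4 + 8\right) + 3 \cdot 4\right)} + 89\right) 64 = \left(\frac{1}{24 + \left(4 + 12\right)} + 89\right) 64 = \left(\frac{1}{24 + 16} + 89\right) 64 = \left(\frac{1}{40} + 89\right) 64 = \frac{3561}{40} \cdot 64 = \frac{28488}{5}$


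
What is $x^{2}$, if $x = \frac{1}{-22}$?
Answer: $\frac{1}{484} \approx 0.0020661$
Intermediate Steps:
$x = - \frac{1}{22} \approx -0.045455$
$x^{2} = \left(- \frac{1}{22}\right)^{2} = \frac{1}{484}$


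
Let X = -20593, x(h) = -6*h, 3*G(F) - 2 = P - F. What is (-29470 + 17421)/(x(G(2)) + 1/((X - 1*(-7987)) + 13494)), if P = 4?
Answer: 10699512/7103 ≈ 1506.3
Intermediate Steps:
G(F) = 2 - F/3 (G(F) = 2/3 + (4 - F)/3 = 2/3 + (4/3 - F/3) = 2 - F/3)
(-29470 + 17421)/(x(G(2)) + 1/((X - 1*(-7987)) + 13494)) = (-29470 + 17421)/(-6*(2 - 1/3*2) + 1/((-20593 - 1*(-7987)) + 13494)) = -12049/(-6*(2 - 2/3) + 1/((-20593 + 7987) + 13494)) = -12049/(-6*4/3 + 1/(-12606 + 13494)) = -12049/(-8 + 1/888) = -12049/(-7103/888) = -12049*(-888/7103) = 10699512/7103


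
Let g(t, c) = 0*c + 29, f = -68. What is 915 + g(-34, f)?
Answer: 944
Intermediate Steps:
g(t, c) = 29 (g(t, c) = 0 + 29 = 29)
915 + g(-34, f) = 915 + 29 = 944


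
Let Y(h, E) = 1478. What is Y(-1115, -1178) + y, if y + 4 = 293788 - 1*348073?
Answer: -52811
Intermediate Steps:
y = -54289 (y = -4 + (293788 - 1*348073) = -4 + (293788 - 348073) = -4 - 54285 = -54289)
Y(-1115, -1178) + y = 1478 - 54289 = -52811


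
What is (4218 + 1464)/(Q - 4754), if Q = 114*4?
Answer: -2841/2149 ≈ -1.3220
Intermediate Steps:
Q = 456
(4218 + 1464)/(Q - 4754) = (4218 + 1464)/(456 - 4754) = 5682/(-4298) = 5682*(-1/4298) = -2841/2149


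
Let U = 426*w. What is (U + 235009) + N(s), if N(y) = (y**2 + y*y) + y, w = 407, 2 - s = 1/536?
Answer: 58665984437/143648 ≈ 4.0840e+5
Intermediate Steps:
s = 1071/536 (s = 2 - 1/536 = 1071/536 ≈ 1.9981)
N(y) = y + 2*y**2 (N(y) = (y**2 + y**2) + y = 2*y**2 + y = y + 2*y**2)
U = 173382 (U = 426*407 = 173382)
(U + 235009) + N(s) = (173382 + 235009) + 1071*(1 + 2*(1071/536))/536 = 408391 + 1071*(1 + 1071/268)/536 = 408391 + (1071/536)*(1339/268) = 408391 + 1434069/143648 = 58665984437/143648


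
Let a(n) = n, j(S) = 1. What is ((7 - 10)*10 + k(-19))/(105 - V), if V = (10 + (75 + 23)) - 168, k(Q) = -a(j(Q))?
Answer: -31/165 ≈ -0.18788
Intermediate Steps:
k(Q) = -1 (k(Q) = -1*1 = -1)
V = -60 (V = (10 + 98) - 168 = 108 - 168 = -60)
((7 - 10)*10 + k(-19))/(105 - V) = ((7 - 10)*10 - 1)/(105 - 1*(-60)) = (-3*10 - 1)/(105 + 60) = (-30 - 1)/165 = -31*1/165 = -31/165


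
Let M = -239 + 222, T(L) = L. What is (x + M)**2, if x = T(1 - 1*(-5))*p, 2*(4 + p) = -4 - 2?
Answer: 3481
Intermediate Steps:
M = -17
p = -7 (p = -4 + (-4 - 2)/2 = -4 + (1/2)*(-6) = -4 - 3 = -7)
x = -42 (x = (1 - 1*(-5))*(-7) = (1 + 5)*(-7) = 6*(-7) = -42)
(x + M)**2 = (-42 - 17)**2 = (-59)**2 = 3481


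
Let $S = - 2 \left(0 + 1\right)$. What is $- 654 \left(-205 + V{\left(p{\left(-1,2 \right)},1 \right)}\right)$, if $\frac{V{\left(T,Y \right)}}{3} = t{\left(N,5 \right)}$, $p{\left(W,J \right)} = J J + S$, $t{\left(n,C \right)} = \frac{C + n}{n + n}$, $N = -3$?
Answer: $134724$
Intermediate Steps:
$t{\left(n,C \right)} = \frac{C + n}{2 n}$
$S = -2$ ($S = \left(-2\right) 1 = -2$)
$p{\left(W,J \right)} = -2 + J^{2}$ ($p{\left(W,J \right)} = J J - 2 = J^{2} - 2 = -2 + J^{2}$)
$V{\left(T,Y \right)} = -1$ ($V{\left(T,Y \right)} = 3 \frac{5 - 3}{2 \left(-3\right)} = 3 \cdot \frac{1}{2} \left(- \frac{1}{3}\right) 2 = 3 \left(- \frac{1}{3}\right) = -1$)
$- 654 \left(-205 + V{\left(p{\left(-1,2 \right)},1 \right)}\right) = - 654 \left(-205 - 1\right) = \left(-654\right) \left(-206\right) = 134724$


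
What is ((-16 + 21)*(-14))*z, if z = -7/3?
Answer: 490/3 ≈ 163.33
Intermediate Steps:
z = -7/3 (z = -7*⅓ = -7/3 ≈ -2.3333)
((-16 + 21)*(-14))*z = ((-16 + 21)*(-14))*(-7/3) = (5*(-14))*(-7/3) = -70*(-7/3) = 490/3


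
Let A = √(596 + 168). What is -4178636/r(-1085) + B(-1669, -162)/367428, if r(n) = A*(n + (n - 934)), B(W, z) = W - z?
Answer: -1507/367428 + 1044659*√191/296432 ≈ 48.700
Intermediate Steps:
A = 2*√191 (A = √764 = 2*√191 ≈ 27.641)
r(n) = 2*√191*(-934 + 2*n) (r(n) = (2*√191)*(n + (n - 934)) = (2*√191)*(n + (-934 + n)) = (2*√191)*(-934 + 2*n) = 2*√191*(-934 + 2*n))
-4178636/r(-1085) + B(-1669, -162)/367428 = -4178636*√191/(764*(-467 - 1085)) + (-1669 - 1*(-162))/367428 = -4178636*(-√191/1185728) + (-1669 + 162)*(1/367428) = -4178636*(-√191/1185728) - 1507*1/367428 = -(-1044659)*√191/296432 - 1507/367428 = 1044659*√191/296432 - 1507/367428 = -1507/367428 + 1044659*√191/296432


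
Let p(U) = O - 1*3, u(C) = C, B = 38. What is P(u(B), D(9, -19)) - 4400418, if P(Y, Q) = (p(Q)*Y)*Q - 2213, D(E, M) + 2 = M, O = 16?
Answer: -4413005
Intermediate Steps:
D(E, M) = -2 + M
p(U) = 13 (p(U) = 16 - 1*3 = 16 - 3 = 13)
P(Y, Q) = -2213 + 13*Q*Y (P(Y, Q) = (13*Y)*Q - 2213 = 13*Q*Y - 2213 = -2213 + 13*Q*Y)
P(u(B), D(9, -19)) - 4400418 = (-2213 + 13*(-2 - 19)*38) - 4400418 = (-2213 + 13*(-21)*38) - 4400418 = (-2213 - 10374) - 4400418 = -12587 - 4400418 = -4413005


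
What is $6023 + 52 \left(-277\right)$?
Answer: $-8381$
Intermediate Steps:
$6023 + 52 \left(-277\right) = 6023 - 14404 = -8381$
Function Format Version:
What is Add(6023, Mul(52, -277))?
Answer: -8381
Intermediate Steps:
Add(6023, Mul(52, -277)) = Add(6023, -14404) = -8381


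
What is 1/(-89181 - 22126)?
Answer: -1/111307 ≈ -8.9842e-6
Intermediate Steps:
1/(-89181 - 22126) = 1/(-111307) = -1/111307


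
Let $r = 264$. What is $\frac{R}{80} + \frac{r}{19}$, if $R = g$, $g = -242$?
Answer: $\frac{8261}{760} \approx 10.87$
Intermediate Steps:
$R = -242$
$\frac{R}{80} + \frac{r}{19} = - \frac{242}{80} + \frac{264}{19} = \left(-242\right) \frac{1}{80} + 264 \cdot \frac{1}{19} = - \frac{121}{40} + \frac{264}{19} = \frac{8261}{760}$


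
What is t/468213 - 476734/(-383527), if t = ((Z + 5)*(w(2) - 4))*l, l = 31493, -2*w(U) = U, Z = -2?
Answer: 14012273059/59857442417 ≈ 0.23409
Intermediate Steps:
w(U) = -U/2
t = -472395 (t = ((-2 + 5)*(-½*2 - 4))*31493 = (3*(-1 - 4))*31493 = (3*(-5))*31493 = -15*31493 = -472395)
t/468213 - 476734/(-383527) = -472395/468213 - 476734/(-383527) = -472395*1/468213 - 476734*(-1/383527) = -157465/156071 + 476734/383527 = 14012273059/59857442417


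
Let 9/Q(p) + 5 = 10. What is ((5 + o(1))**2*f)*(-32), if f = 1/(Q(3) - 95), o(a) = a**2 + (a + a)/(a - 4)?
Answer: 20480/2097 ≈ 9.7663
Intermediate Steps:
Q(p) = 9/5 (Q(p) = 9/(-5 + 10) = 9/5)
o(a) = a**2 + 2*a/(-4 + a) (o(a) = a**2 + (2*a)/(-4 + a) = a**2 + 2*a/(-4 + a))
f = -5/466 (f = 1/(9/5 - 95) = 1/(-466/5) = -5/466 ≈ -0.010730)
((5 + o(1))**2*f)*(-32) = ((5 + 1*(2 + 1**2 - 4*1)/(-4 + 1))**2*(-5/466))*(-32) = ((5 + 1*(2 + 1 - 4)/(-3))**2*(-5/466))*(-32) = ((5 + 1*(-1/3)*(-1))**2*(-5/466))*(-32) = ((5 + 1/3)**2*(-5/466))*(-32) = ((16/3)**2*(-5/466))*(-32) = ((256/9)*(-5/466))*(-32) = -640/2097*(-32) = 20480/2097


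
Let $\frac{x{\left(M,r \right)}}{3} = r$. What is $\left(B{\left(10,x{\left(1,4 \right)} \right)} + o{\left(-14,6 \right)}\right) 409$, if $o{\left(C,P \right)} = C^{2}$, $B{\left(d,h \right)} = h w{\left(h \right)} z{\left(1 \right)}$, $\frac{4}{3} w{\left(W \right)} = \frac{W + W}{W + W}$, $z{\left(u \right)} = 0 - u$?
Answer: $76483$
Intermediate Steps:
$z{\left(u \right)} = - u$
$x{\left(M,r \right)} = 3 r$
$w{\left(W \right)} = \frac{3}{4}$ ($w{\left(W \right)} = \frac{3 \frac{W + W}{W + W}}{4} = \frac{3 \frac{2 W}{2 W}}{4} = \frac{3 \cdot 2 W \frac{1}{2 W}}{4} = \frac{3}{4} \cdot 1 = \frac{3}{4}$)
$B{\left(d,h \right)} = - \frac{3 h}{4}$ ($B{\left(d,h \right)} = h \frac{3}{4} \left(\left(-1\right) 1\right) = \frac{3 h}{4} \left(-1\right) = - \frac{3 h}{4}$)
$\left(B{\left(10,x{\left(1,4 \right)} \right)} + o{\left(-14,6 \right)}\right) 409 = \left(- \frac{3 \cdot 3 \cdot 4}{4} + \left(-14\right)^{2}\right) 409 = \left(\left(- \frac{3}{4}\right) 12 + 196\right) 409 = \left(-9 + 196\right) 409 = 187 \cdot 409 = 76483$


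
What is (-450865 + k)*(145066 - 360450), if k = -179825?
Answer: 135840534960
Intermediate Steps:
(-450865 + k)*(145066 - 360450) = (-450865 - 179825)*(145066 - 360450) = -630690*(-215384) = 135840534960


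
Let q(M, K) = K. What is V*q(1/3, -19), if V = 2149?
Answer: -40831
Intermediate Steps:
V*q(1/3, -19) = 2149*(-19) = -40831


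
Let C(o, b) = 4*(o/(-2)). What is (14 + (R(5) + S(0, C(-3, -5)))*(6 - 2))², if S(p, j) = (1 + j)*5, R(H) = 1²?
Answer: 24964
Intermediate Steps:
R(H) = 1
C(o, b) = -2*o (C(o, b) = 4*(o*(-½)) = 4*(-o/2) = -2*o)
S(p, j) = 5 + 5*j
(14 + (R(5) + S(0, C(-3, -5)))*(6 - 2))² = (14 + (1 + (5 + 5*(-2*(-3))))*(6 - 2))² = (14 + (1 + (5 + 5*6))*4)² = (14 + (1 + (5 + 30))*4)² = (14 + (1 + 35)*4)² = (14 + 36*4)² = (14 + 144)² = 158² = 24964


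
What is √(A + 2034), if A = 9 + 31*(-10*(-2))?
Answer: √2663 ≈ 51.604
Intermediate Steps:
A = 629 (A = 9 + 31*20 = 9 + 620 = 629)
√(A + 2034) = √(629 + 2034) = √2663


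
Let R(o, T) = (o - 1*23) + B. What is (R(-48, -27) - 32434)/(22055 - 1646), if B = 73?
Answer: -32432/20409 ≈ -1.5891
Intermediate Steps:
R(o, T) = 50 + o (R(o, T) = (o - 1*23) + 73 = (o - 23) + 73 = (-23 + o) + 73 = 50 + o)
(R(-48, -27) - 32434)/(22055 - 1646) = ((50 - 48) - 32434)/(22055 - 1646) = (2 - 32434)/20409 = -32432*1/20409 = -32432/20409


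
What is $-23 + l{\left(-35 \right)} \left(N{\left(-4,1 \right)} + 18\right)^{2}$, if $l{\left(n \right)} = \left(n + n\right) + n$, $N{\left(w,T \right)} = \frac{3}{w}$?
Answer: $- \frac{500273}{16} \approx -31267.0$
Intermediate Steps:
$l{\left(n \right)} = 3 n$ ($l{\left(n \right)} = 2 n + n = 3 n$)
$-23 + l{\left(-35 \right)} \left(N{\left(-4,1 \right)} + 18\right)^{2} = -23 + 3 \left(-35\right) \left(\frac{3}{-4} + 18\right)^{2} = -23 - 105 \left(3 \left(- \frac{1}{4}\right) + 18\right)^{2} = -23 - 105 \left(- \frac{3}{4} + 18\right)^{2} = -23 - 105 \left(\frac{69}{4}\right)^{2} = -23 - \frac{499905}{16} = - \frac{500273}{16}$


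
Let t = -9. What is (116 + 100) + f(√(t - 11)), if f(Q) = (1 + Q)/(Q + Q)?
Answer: 433/2 - I*√5/20 ≈ 216.5 - 0.1118*I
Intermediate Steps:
f(Q) = (1 + Q)/(2*Q) (f(Q) = (1 + Q)/((2*Q)) = (1 + Q)*(1/(2*Q)) = (1 + Q)/(2*Q))
(116 + 100) + f(√(t - 11)) = (116 + 100) + (1 + √(-9 - 11))/(2*(√(-9 - 11))) = 216 + (1 + √(-20))/(2*(√(-20))) = 216 + (1 + 2*I*√5)/(2*((2*I*√5))) = 216 + (-I*√5/10)*(1 + 2*I*√5)/2 = 216 - I*√5*(1 + 2*I*√5)/20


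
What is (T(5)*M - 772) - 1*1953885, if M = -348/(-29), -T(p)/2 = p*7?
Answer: -1955497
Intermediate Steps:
T(p) = -14*p (T(p) = -2*p*7 = -14*p)
M = 12 (M = -348*(-1/29) = 12)
(T(5)*M - 772) - 1*1953885 = (-14*5*12 - 772) - 1*1953885 = (-70*12 - 772) - 1953885 = (-840 - 772) - 1953885 = -1612 - 1953885 = -1955497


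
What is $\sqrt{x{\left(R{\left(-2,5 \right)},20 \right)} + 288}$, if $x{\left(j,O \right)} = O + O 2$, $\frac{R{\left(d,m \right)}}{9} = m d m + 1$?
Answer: $2 \sqrt{87} \approx 18.655$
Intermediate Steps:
$R{\left(d,m \right)} = 9 + 9 d m^{2}$ ($R{\left(d,m \right)} = 9 \left(m d m + 1\right) = 9 \left(d m m + 1\right) = 9 \left(d m^{2} + 1\right) = 9 \left(1 + d m^{2}\right) = 9 + 9 d m^{2}$)
$x{\left(j,O \right)} = 3 O$ ($x{\left(j,O \right)} = O + 2 O = 3 O$)
$\sqrt{x{\left(R{\left(-2,5 \right)},20 \right)} + 288} = \sqrt{3 \cdot 20 + 288} = \sqrt{60 + 288} = \sqrt{348} = 2 \sqrt{87}$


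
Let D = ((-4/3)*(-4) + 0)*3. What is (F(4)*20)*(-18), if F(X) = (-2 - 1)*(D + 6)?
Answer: 23760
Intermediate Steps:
D = 16 (D = (((⅓)*(-4))*(-4) + 0)*3 = (-4/3*(-4) + 0)*3 = (16/3 + 0)*3 = (16/3)*3 = 16)
F(X) = -66 (F(X) = (-2 - 1)*(16 + 6) = -3*22 = -66)
(F(4)*20)*(-18) = -66*20*(-18) = -1320*(-18) = 23760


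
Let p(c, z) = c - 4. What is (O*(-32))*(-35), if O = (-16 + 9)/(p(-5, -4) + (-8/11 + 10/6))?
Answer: 18480/19 ≈ 972.63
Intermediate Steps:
p(c, z) = -4 + c
O = 33/38 (O = (-16 + 9)/((-4 - 5) + (-8/11 + 10/6)) = -7/(-9 + (-8*1/11 + 10*(⅙))) = -7/(-9 + (-8/11 + 5/3)) = -7/(-9 + 31/33) = -7/(-266/33) = -7*(-33/266) = 33/38 ≈ 0.86842)
(O*(-32))*(-35) = ((33/38)*(-32))*(-35) = -528/19*(-35) = 18480/19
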